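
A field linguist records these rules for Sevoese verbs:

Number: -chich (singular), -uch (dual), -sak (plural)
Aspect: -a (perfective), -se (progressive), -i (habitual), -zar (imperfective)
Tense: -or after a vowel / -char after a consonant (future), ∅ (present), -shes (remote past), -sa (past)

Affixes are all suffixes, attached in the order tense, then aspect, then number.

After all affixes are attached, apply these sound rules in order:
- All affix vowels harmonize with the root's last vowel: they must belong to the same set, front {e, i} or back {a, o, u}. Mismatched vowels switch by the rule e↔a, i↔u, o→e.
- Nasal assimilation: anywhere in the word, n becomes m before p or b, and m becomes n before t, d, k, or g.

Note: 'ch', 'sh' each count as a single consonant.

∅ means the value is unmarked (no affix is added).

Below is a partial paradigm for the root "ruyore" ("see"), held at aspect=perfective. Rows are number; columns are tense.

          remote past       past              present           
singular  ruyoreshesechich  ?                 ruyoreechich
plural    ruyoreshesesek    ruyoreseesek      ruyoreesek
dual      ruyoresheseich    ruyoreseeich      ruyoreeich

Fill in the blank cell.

ruyoreseechich

Attach tense past -sa → ruyoresa.
Attach aspect perfective -a → ruyoresaa.
Attach number singular -chich → ruyoresaachich.
Apply vowel harmony: ruyoresaachich → ruyoreseechich.
Nasal assimilation: no change.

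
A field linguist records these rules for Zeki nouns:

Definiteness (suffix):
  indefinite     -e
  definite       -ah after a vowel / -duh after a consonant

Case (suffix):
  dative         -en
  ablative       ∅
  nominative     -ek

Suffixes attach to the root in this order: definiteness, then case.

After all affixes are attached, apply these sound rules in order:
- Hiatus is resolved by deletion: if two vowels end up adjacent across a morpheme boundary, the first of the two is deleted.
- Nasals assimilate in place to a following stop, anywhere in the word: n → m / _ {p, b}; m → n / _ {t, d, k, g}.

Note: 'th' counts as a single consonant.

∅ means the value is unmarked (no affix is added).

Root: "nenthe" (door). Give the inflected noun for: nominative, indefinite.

Attach definiteness indefinite -e → nenthee.
Attach case nominative -ek → nentheeek.
Apply vowel deletion: nentheeek → nenthek.
Nasal assimilation: no change.

nenthek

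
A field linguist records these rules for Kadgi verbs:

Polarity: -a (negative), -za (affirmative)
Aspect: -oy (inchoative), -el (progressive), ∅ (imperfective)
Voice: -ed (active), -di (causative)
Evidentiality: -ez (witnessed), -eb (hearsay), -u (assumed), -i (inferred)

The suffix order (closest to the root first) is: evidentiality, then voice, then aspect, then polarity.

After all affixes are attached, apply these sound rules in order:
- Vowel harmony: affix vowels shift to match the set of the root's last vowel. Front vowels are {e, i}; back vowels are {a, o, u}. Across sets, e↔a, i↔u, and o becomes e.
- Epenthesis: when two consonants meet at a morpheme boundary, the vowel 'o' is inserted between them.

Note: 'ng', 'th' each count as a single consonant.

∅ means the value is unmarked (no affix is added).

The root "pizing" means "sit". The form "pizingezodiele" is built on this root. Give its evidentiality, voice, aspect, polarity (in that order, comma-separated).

Segment: pizing-ez-di-el-a.
evidentiality: -ez → witnessed.
voice: -di → causative.
aspect: -el → progressive.
polarity: -a → negative.

witnessed, causative, progressive, negative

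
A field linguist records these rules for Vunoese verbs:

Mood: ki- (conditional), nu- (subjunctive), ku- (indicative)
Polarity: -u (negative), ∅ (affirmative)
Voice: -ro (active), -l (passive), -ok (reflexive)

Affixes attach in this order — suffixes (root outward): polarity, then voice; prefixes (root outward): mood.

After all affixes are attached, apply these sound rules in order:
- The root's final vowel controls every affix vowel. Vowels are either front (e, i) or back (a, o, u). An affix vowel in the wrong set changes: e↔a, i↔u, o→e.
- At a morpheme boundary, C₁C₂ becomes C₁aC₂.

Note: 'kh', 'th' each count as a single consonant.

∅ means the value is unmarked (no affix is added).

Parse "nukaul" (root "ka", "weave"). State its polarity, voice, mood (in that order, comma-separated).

Segment: nu-ka-u-l.
polarity: -u → negative.
voice: -l → passive.
mood: nu- → subjunctive.

negative, passive, subjunctive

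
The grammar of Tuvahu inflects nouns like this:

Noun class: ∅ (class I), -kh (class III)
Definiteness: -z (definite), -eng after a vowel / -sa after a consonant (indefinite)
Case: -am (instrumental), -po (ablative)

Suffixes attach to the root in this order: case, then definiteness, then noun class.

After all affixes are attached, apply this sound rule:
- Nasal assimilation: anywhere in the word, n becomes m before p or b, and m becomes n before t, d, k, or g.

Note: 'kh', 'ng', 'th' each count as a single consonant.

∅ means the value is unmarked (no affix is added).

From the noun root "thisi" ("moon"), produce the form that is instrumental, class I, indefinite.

thisiamsa

Attach case instrumental -am → thisiam.
Attach definiteness indefinite -sa (after consonant 'm') → thisiamsa.
noun class = class I: zero marking, form stays thisiamsa.
Nasal assimilation: no change.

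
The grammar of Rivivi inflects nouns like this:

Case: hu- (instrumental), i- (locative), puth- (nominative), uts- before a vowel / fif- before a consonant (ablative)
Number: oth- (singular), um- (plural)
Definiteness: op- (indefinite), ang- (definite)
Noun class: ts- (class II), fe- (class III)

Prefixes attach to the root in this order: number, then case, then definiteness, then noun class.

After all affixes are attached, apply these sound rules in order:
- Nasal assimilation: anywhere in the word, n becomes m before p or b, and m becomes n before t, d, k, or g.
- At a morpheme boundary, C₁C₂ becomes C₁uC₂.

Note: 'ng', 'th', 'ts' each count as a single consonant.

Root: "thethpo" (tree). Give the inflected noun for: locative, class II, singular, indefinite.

Attach number singular oth- → oththethpo.
Attach case locative i- → ioththethpo.
Attach definiteness indefinite op- → opioththethpo.
Attach noun class class II ts- → tsopioththethpo.
Nasal assimilation: no change.
Apply epenthesis: tsopioththethpo → tsopiothuthethpo.

tsopiothuthethpo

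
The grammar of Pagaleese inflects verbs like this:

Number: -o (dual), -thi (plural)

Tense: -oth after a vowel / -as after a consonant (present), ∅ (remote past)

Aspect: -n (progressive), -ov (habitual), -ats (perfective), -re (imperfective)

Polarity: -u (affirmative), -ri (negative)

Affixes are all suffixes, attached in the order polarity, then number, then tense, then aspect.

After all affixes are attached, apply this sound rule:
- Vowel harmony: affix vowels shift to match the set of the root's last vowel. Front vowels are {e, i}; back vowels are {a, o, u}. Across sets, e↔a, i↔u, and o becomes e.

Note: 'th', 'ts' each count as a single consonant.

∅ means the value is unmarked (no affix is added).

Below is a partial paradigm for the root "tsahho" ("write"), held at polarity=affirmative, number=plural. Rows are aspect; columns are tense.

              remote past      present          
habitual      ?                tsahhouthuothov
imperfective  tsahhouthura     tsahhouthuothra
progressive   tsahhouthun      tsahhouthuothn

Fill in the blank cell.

Attach polarity affirmative -u → tsahhou.
Attach number plural -thi → tsahhouthi.
tense = remote past: zero marking, form stays tsahhouthi.
Attach aspect habitual -ov → tsahhouthiov.
Apply vowel harmony: tsahhouthiov → tsahhouthuov.

tsahhouthuov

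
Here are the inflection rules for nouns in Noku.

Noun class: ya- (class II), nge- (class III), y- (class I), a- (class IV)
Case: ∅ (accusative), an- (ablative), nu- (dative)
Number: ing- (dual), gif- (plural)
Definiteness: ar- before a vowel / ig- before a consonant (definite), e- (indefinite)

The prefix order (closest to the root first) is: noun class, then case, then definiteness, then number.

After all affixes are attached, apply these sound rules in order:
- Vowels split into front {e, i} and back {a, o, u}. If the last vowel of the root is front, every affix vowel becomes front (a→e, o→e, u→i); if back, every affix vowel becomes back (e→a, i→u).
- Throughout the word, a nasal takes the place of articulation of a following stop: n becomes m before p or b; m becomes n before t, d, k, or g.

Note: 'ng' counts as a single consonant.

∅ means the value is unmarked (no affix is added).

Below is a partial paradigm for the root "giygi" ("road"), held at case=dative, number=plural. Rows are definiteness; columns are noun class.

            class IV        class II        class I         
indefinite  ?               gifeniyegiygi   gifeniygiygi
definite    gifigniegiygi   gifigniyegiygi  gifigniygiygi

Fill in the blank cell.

gifeniegiygi

Attach noun class class IV a- → agiygi.
Attach case dative nu- → nuagiygi.
Attach definiteness indefinite e- → enuagiygi.
Attach number plural gif- → gifenuagiygi.
Apply vowel harmony: gifenuagiygi → gifeniegiygi.
Nasal assimilation: no change.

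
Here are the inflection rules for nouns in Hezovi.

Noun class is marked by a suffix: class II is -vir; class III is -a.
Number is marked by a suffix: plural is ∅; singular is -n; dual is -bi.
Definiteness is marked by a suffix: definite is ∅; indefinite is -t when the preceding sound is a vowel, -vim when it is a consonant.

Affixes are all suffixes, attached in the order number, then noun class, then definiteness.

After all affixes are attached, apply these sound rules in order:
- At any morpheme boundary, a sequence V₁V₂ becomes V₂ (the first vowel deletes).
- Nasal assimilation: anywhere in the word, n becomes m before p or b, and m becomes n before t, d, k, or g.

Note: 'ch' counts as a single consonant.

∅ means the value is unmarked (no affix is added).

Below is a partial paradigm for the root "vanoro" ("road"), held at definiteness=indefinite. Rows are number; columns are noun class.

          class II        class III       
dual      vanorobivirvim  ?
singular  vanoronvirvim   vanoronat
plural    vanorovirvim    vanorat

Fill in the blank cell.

Attach number dual -bi → vanorobi.
Attach noun class class III -a → vanorobia.
Attach definiteness indefinite -t (after vowel 'a') → vanorobiat.
Apply vowel deletion: vanorobiat → vanorobat.
Nasal assimilation: no change.

vanorobat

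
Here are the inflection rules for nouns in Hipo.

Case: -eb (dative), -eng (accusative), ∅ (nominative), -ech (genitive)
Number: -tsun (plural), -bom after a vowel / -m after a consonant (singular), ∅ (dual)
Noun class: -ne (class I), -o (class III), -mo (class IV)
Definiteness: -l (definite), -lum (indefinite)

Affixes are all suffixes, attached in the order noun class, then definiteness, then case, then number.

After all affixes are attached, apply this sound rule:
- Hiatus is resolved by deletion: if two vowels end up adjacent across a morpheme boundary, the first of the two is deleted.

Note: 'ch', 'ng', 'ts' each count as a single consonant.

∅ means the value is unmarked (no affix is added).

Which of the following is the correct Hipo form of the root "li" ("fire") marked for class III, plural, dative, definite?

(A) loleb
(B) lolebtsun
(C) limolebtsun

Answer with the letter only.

Attach noun class class III -o → lio.
Attach definiteness definite -l → liol.
Attach case dative -eb → lioleb.
Attach number plural -tsun → liolebtsun.
Apply vowel deletion: liolebtsun → lolebtsun.
So the correct form is lolebtsun, option (B).
(C) limolebtsun is wrong: it uses class IV instead of class III for noun class.
(A) loleb is wrong: it uses dual instead of plural for number.

B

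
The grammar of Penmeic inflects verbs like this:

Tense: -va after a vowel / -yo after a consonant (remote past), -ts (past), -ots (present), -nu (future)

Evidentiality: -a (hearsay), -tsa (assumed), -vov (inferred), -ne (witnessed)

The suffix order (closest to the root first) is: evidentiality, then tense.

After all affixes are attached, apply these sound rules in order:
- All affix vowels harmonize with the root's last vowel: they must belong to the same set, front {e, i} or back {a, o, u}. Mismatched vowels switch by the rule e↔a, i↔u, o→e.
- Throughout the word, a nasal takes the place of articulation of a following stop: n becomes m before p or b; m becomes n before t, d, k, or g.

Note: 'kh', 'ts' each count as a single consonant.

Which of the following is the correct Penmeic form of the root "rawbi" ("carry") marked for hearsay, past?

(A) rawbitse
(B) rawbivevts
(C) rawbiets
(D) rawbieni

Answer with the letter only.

C

Attach evidentiality hearsay -a → rawbia.
Attach tense past -ts → rawbiats.
Apply vowel harmony: rawbiats → rawbiets.
Nasal assimilation: no change.
So the correct form is rawbiets, option (C).
(A) rawbitse is wrong: it has the affixes in the wrong order.
(B) rawbivevts is wrong: it uses inferred instead of hearsay for evidentiality.
(D) rawbieni is wrong: it uses future instead of past for tense.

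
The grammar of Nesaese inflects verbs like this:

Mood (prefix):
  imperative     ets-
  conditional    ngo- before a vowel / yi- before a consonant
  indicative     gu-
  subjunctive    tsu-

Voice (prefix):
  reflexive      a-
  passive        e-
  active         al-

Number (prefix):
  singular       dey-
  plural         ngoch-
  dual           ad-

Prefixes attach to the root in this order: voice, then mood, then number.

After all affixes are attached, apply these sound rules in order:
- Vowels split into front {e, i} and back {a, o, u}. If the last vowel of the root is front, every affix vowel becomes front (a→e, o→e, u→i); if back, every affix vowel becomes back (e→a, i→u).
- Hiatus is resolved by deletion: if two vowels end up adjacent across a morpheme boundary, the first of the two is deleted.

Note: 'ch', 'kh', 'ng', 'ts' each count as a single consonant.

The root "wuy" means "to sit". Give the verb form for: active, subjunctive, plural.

ngochtsalwuy

Attach voice active al- → alwuy.
Attach mood subjunctive tsu- → tsualwuy.
Attach number plural ngoch- → ngochtsualwuy.
Vowel harmony: no change.
Apply vowel deletion: ngochtsualwuy → ngochtsalwuy.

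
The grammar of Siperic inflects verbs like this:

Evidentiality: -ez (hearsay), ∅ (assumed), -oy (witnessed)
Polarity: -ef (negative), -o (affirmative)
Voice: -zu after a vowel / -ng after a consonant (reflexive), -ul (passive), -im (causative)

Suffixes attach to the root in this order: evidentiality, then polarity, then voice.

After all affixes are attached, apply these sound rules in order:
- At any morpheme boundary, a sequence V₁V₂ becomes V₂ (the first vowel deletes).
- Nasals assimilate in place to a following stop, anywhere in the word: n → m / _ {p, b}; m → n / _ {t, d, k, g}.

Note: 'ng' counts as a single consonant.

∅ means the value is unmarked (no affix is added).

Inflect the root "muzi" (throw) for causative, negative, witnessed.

muzoyefim

Attach evidentiality witnessed -oy → muzioy.
Attach polarity negative -ef → muzioyef.
Attach voice causative -im → muzioyefim.
Apply vowel deletion: muzioyefim → muzoyefim.
Nasal assimilation: no change.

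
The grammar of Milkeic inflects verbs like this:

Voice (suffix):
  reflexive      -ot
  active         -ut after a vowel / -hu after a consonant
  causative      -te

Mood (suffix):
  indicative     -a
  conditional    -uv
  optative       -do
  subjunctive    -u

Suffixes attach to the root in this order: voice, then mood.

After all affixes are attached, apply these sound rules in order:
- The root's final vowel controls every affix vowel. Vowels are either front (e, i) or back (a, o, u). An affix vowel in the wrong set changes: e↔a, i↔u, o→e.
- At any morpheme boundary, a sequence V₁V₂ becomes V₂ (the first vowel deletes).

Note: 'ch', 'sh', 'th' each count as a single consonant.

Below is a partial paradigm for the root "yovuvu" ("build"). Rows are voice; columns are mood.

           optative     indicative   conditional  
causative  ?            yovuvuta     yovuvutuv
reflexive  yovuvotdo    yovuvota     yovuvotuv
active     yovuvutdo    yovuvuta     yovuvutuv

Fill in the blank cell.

yovuvutado

Attach voice causative -te → yovuvute.
Attach mood optative -do → yovuvutedo.
Apply vowel harmony: yovuvutedo → yovuvutado.
Vowel deletion: no change.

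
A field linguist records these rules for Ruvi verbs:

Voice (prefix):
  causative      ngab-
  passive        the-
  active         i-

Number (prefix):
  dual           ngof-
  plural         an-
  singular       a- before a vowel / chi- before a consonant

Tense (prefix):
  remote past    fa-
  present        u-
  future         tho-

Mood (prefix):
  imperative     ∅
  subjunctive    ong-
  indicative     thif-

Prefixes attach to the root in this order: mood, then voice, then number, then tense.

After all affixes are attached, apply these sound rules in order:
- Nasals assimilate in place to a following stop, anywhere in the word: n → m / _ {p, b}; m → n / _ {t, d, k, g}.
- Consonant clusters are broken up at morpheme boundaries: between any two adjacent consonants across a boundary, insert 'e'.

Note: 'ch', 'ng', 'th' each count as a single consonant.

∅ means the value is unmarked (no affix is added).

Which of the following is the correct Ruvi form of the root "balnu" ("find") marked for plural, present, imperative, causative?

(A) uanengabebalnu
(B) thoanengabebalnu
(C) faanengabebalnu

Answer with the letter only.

mood = imperative: zero marking, form stays balnu.
Attach voice causative ngab- → ngabbalnu.
Attach number plural an- → anngabbalnu.
Attach tense present u- → uanngabbalnu.
Nasal assimilation: no change.
Apply epenthesis: uanngabbalnu → uanengabebalnu.
So the correct form is uanengabebalnu, option (A).
(B) thoanengabebalnu is wrong: it uses future instead of present for tense.
(C) faanengabebalnu is wrong: it uses remote past instead of present for tense.

A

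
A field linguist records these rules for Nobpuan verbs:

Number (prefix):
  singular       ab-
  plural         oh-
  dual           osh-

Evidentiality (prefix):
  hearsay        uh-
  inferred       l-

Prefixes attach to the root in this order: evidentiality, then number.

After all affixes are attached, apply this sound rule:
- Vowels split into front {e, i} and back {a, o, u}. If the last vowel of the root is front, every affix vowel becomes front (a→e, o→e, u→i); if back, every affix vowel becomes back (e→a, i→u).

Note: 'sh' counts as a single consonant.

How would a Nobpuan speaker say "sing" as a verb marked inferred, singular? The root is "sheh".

Attach evidentiality inferred l- → lsheh.
Attach number singular ab- → ablsheh.
Apply vowel harmony: ablsheh → eblsheh.

eblsheh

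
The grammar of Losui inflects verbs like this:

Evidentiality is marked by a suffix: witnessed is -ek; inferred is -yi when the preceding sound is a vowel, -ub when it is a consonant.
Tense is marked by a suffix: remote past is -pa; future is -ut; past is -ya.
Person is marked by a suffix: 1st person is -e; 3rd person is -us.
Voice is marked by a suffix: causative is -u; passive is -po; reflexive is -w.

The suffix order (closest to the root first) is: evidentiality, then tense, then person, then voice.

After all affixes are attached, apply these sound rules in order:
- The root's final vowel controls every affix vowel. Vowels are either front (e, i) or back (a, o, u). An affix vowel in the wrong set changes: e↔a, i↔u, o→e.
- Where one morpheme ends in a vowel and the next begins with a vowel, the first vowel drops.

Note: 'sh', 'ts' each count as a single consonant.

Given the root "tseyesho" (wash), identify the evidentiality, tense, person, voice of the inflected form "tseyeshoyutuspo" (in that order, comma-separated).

Segment: tseyesho-yi-ut-us-po.
evidentiality: -yi/ub → inferred.
tense: -ut → future.
person: -us → 3rd person.
voice: -po → passive.

inferred, future, 3rd person, passive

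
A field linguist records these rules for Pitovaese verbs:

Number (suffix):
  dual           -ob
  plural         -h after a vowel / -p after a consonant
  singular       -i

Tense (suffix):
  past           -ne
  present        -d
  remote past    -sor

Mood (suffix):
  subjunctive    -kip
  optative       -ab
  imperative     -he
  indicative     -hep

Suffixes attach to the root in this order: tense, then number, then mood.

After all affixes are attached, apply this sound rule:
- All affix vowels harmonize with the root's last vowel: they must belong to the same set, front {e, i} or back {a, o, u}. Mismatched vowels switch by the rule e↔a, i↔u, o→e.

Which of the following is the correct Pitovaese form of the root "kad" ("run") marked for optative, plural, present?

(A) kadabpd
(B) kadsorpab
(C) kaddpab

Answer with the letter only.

Attach tense present -d → kadd.
Attach number plural -p (after consonant 'd') → kaddp.
Attach mood optative -ab → kaddpab.
Vowel harmony: no change.
So the correct form is kaddpab, option (C).
(B) kadsorpab is wrong: it uses remote past instead of present for tense.
(A) kadabpd is wrong: it has the affixes in the wrong order.

C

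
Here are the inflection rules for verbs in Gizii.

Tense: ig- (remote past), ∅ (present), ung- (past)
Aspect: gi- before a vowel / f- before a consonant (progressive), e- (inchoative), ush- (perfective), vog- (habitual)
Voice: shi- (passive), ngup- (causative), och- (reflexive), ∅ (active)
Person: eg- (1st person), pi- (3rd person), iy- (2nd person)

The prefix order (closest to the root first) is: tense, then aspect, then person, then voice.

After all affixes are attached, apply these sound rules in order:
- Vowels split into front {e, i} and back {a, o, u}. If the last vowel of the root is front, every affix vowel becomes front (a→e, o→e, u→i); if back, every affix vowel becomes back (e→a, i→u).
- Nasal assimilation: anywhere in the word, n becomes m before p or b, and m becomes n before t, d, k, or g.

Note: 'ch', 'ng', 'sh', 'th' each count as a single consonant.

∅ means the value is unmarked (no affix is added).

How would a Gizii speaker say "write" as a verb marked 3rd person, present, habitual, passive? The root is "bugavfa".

shupuvogbugavfa

tense = present: zero marking, form stays bugavfa.
Attach aspect habitual vog- → vogbugavfa.
Attach person 3rd person pi- → pivogbugavfa.
Attach voice passive shi- → shipivogbugavfa.
Apply vowel harmony: shipivogbugavfa → shupuvogbugavfa.
Nasal assimilation: no change.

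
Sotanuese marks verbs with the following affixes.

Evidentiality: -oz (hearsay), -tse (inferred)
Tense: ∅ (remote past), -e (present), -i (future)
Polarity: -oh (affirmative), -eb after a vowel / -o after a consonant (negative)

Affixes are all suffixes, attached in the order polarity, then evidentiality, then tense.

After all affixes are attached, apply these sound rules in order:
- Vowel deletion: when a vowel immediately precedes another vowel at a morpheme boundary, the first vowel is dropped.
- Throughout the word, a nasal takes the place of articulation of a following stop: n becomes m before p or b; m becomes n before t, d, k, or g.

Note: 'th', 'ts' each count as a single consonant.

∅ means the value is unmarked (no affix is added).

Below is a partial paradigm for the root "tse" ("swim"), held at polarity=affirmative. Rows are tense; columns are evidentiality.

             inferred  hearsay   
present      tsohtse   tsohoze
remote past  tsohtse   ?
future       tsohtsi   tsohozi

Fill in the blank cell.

Attach polarity affirmative -oh → tseoh.
Attach evidentiality hearsay -oz → tseohoz.
tense = remote past: zero marking, form stays tseohoz.
Apply vowel deletion: tseohoz → tsohoz.
Nasal assimilation: no change.

tsohoz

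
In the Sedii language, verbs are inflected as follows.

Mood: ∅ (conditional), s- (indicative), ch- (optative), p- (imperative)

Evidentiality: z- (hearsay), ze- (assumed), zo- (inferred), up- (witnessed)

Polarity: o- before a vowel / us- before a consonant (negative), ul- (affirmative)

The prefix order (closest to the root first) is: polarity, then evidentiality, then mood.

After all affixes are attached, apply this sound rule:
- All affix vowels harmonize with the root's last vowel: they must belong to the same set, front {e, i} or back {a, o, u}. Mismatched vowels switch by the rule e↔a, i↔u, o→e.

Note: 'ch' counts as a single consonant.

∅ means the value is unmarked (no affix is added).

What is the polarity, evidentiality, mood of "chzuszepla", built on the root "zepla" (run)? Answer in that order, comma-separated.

negative, hearsay, optative

Segment: ch-z-us-zepla.
polarity: o/us- → negative.
evidentiality: z- → hearsay.
mood: ch- → optative.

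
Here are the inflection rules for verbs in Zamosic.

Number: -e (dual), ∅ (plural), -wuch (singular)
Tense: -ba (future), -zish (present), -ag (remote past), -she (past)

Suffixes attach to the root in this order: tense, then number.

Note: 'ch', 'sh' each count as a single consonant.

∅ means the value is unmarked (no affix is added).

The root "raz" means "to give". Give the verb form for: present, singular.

Attach tense present -zish → razzish.
Attach number singular -wuch → razzishwuch.

razzishwuch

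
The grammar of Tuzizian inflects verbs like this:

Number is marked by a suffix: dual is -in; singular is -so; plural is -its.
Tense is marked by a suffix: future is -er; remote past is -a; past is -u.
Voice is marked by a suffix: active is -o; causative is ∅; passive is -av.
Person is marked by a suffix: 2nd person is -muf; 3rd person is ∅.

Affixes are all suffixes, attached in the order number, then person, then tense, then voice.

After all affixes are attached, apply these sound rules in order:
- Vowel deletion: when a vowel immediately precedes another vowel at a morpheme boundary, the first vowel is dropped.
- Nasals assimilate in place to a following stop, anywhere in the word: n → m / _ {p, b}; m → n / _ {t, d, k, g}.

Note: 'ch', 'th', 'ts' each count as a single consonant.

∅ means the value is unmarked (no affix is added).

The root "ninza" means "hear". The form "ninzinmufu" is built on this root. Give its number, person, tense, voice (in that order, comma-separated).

dual, 2nd person, past, causative

Segment: ninza-in-muf-u.
number: -in → dual.
person: -muf → 2nd person.
tense: -u → past.
voice: ∅ → causative.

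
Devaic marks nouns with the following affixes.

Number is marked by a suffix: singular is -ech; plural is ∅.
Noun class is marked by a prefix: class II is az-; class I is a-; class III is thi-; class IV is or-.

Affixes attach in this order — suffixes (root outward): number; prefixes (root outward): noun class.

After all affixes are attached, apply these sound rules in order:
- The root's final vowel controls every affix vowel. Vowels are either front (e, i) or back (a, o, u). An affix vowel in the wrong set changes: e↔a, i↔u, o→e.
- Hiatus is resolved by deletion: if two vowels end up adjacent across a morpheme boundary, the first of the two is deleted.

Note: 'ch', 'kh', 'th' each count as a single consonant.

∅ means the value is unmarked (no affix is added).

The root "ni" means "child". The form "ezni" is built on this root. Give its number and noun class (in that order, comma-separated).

plural, class II

Segment: az-ni.
number: ∅ → plural.
noun class: az- → class II.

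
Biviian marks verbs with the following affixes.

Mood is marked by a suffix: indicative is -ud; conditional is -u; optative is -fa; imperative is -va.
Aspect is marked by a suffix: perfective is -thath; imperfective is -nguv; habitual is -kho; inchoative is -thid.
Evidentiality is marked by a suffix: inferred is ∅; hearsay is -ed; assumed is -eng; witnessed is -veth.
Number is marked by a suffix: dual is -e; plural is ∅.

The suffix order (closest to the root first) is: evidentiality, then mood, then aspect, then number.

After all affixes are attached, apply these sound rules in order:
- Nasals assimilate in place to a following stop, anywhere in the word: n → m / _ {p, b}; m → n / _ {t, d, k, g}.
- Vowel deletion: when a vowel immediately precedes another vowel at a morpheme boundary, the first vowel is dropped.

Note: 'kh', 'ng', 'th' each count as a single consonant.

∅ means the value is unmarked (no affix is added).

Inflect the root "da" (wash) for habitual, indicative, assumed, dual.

Attach evidentiality assumed -eng → daeng.
Attach mood indicative -ud → daengud.
Attach aspect habitual -kho → daengudkho.
Attach number dual -e → daengudkhoe.
Nasal assimilation: no change.
Apply vowel deletion: daengudkhoe → dengudkhe.

dengudkhe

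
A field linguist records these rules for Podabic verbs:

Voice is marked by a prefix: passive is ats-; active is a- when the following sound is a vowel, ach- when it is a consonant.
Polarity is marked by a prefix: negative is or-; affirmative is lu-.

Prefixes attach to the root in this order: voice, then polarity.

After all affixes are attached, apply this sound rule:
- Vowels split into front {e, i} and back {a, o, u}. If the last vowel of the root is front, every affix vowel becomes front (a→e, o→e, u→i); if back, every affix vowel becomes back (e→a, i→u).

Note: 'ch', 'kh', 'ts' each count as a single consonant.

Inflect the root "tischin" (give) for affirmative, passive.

lietstischin

Attach voice passive ats- → atstischin.
Attach polarity affirmative lu- → luatstischin.
Apply vowel harmony: luatstischin → lietstischin.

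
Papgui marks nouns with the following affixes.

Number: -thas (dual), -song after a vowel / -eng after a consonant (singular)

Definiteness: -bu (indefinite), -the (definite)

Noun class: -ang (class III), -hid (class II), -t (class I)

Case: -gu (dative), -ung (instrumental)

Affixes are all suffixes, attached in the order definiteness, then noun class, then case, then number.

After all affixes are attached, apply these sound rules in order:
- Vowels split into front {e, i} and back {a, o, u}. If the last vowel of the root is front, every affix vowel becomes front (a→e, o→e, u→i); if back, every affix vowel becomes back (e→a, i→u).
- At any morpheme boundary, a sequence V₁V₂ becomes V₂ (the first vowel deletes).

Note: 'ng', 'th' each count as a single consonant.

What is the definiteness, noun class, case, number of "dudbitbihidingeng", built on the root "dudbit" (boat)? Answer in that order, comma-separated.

Segment: dudbit-bu-hid-ung-eng.
definiteness: -bu → indefinite.
noun class: -hid → class II.
case: -ung → instrumental.
number: -song/eng → singular.

indefinite, class II, instrumental, singular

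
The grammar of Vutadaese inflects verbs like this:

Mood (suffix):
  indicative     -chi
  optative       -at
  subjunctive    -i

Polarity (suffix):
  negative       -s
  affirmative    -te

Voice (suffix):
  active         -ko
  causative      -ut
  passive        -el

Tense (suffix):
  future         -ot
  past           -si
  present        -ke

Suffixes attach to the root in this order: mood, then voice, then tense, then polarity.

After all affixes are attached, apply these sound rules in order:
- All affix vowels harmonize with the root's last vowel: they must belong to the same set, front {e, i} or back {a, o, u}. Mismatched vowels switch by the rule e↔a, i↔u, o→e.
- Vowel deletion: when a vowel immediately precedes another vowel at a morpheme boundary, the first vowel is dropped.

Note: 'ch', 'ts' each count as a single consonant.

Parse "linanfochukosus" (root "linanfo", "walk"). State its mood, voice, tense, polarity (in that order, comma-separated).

Segment: linanfo-chi-ko-si-s.
mood: -chi → indicative.
voice: -ko → active.
tense: -si → past.
polarity: -s → negative.

indicative, active, past, negative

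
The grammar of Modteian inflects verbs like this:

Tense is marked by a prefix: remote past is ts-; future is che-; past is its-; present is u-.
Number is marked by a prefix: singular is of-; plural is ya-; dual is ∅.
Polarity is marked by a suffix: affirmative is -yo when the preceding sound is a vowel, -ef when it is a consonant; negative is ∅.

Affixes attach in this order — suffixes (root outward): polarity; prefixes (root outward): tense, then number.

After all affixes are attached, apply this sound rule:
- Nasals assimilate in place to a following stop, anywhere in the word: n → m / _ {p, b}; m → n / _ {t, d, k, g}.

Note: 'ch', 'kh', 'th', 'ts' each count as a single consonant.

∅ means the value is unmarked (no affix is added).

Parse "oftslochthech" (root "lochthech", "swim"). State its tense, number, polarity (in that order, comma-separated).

remote past, singular, negative

Segment: of-ts-lochthech.
tense: ts- → remote past.
number: of- → singular.
polarity: ∅ → negative.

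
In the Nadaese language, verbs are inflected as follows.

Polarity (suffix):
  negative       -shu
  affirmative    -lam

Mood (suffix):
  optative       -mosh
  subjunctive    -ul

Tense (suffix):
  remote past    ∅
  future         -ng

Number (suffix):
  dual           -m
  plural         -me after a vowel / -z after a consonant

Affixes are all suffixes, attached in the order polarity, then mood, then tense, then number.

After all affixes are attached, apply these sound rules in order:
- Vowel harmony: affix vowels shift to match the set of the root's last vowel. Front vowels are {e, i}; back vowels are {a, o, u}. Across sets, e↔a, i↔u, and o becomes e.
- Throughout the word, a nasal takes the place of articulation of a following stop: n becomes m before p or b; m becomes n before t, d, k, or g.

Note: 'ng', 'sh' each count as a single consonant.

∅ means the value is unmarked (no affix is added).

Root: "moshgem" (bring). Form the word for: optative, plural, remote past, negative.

Attach polarity negative -shu → moshgemshu.
Attach mood optative -mosh → moshgemshumosh.
tense = remote past: zero marking, form stays moshgemshumosh.
Attach number plural -z (after consonant 'sh') → moshgemshumoshz.
Apply vowel harmony: moshgemshumoshz → moshgemshimeshz.
Nasal assimilation: no change.

moshgemshimeshz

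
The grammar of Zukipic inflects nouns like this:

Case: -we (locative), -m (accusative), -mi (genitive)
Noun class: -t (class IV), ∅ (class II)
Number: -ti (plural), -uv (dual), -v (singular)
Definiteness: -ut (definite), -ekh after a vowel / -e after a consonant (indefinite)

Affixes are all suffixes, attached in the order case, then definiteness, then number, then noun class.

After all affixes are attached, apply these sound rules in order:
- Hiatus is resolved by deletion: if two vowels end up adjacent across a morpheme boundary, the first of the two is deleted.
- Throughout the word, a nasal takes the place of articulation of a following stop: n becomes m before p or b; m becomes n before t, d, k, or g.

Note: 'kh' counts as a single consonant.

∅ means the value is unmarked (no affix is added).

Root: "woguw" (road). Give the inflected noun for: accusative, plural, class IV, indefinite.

woguwmetit

Attach case accusative -m → woguwm.
Attach definiteness indefinite -e (after consonant 'm') → woguwme.
Attach number plural -ti → woguwmeti.
Attach noun class class IV -t → woguwmetit.
Vowel deletion: no change.
Nasal assimilation: no change.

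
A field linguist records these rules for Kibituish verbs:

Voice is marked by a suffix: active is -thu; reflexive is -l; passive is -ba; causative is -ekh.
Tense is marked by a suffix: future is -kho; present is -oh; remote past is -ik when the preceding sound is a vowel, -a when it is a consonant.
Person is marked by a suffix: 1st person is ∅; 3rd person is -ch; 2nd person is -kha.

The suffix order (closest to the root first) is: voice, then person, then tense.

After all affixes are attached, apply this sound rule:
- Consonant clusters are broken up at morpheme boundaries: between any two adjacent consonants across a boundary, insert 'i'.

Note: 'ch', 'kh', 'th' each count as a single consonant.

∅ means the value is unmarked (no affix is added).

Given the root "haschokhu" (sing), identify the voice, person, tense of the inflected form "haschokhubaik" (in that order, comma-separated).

passive, 1st person, remote past

Segment: haschokhu-ba-ik.
voice: -ba → passive.
person: ∅ → 1st person.
tense: -ik/a → remote past.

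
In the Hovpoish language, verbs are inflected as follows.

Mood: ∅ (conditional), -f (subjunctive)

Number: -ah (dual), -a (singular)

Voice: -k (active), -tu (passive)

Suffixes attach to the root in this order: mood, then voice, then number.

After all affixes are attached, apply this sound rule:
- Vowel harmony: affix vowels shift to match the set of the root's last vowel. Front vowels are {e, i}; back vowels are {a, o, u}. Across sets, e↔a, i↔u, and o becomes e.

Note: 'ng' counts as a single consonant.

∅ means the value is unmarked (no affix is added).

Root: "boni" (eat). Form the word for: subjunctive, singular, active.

bonifke

Attach mood subjunctive -f → bonif.
Attach voice active -k → bonifk.
Attach number singular -a → bonifka.
Apply vowel harmony: bonifka → bonifke.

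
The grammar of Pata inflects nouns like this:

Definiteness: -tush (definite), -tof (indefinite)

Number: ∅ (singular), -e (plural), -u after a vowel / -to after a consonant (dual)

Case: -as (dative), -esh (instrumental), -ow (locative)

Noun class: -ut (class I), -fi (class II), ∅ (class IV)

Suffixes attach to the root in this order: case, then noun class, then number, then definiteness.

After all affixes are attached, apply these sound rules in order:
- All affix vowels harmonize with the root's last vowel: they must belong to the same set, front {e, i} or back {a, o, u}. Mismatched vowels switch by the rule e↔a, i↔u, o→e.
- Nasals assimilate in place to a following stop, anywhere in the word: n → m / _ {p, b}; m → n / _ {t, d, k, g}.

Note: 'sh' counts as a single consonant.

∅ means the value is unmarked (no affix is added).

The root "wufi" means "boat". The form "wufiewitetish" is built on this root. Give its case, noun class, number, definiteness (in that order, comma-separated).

Segment: wufi-ow-ut-e-tush.
case: -ow → locative.
noun class: -ut → class I.
number: -e → plural.
definiteness: -tush → definite.

locative, class I, plural, definite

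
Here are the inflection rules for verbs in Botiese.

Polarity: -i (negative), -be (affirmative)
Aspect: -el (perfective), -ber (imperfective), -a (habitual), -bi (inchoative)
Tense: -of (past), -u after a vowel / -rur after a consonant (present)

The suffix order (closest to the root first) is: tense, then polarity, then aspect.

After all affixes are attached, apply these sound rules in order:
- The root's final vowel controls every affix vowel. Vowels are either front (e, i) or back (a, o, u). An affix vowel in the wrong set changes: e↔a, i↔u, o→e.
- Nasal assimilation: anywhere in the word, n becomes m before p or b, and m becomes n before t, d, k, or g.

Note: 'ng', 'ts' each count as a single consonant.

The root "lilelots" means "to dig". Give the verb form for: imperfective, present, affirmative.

Attach tense present -rur (after consonant 'ts') → lilelotsrur.
Attach polarity affirmative -be → lilelotsrurbe.
Attach aspect imperfective -ber → lilelotsrurbeber.
Apply vowel harmony: lilelotsrurbeber → lilelotsrurbabar.
Nasal assimilation: no change.

lilelotsrurbabar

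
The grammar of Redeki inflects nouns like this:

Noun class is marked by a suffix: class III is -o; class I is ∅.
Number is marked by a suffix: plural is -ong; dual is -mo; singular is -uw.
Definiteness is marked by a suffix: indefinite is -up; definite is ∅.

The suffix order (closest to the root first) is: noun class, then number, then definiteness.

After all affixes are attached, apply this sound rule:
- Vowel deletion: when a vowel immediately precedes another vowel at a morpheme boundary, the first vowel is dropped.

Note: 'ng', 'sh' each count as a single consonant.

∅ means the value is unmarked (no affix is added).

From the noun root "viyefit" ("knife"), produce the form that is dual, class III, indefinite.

Attach noun class class III -o → viyefito.
Attach number dual -mo → viyefitomo.
Attach definiteness indefinite -up → viyefitomoup.
Apply vowel deletion: viyefitomoup → viyefitomup.

viyefitomup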